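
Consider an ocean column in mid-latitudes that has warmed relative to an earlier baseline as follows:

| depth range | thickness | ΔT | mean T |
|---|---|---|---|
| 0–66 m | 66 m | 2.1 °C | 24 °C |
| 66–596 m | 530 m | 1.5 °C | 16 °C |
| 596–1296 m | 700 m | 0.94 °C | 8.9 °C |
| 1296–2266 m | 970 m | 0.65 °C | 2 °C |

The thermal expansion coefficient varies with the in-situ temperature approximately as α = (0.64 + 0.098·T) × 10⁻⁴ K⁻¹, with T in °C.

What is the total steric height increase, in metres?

0.369 m of thermosteric rise

Layer 1: α = (0.64 + 0.098×24)×10⁻⁴ = 2.992×10⁻⁴ K⁻¹
Layer 2: α = (0.64 + 0.098×16)×10⁻⁴ = 2.208×10⁻⁴ K⁻¹
Layer 3: α = (0.64 + 0.098×8.9)×10⁻⁴ = 1.5122×10⁻⁴ K⁻¹
Layer 4: α = (0.64 + 0.098×2)×10⁻⁴ = 0.836×10⁻⁴ K⁻¹
Layer 1: 66 × 2.992×10⁻⁴ × 2.1 = 0.04146912 m
2.208×10⁻⁴ × 1.5 × 530 = 0.175536 m
Layer 3: 700 × 1.5122×10⁻⁴ × 0.94 = 0.09950276 m
0.836×10⁻⁴ × 0.65 × 970 = 0.0527098 m
Δh = 0.04146912 + 0.175536 + 0.09950276 + 0.0527098 = 0.36921768 m ≈ 0.369 m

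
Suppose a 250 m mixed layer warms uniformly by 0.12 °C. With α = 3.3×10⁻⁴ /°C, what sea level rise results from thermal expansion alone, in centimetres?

Δh = αΔT·H = 3.3×10⁻⁴ × 0.12 × 250 = 0.00990 m

Δh ≈ 0.99 cm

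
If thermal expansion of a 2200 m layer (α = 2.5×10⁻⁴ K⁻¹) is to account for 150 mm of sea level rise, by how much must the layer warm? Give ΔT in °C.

ΔT = Δh/(αH) = 0.15 / (2.5×10⁻⁴ × 2200) ≈ 0.2727 °C

about 0.273 °C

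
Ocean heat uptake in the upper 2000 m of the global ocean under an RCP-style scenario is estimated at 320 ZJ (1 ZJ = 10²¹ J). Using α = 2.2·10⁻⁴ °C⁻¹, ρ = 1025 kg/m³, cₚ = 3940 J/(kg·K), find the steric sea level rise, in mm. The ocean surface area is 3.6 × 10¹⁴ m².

Per unit area: Q = 320×10²¹ / (3.6×10¹⁴) ≈ 8.889×10⁸ J/m²
Δh = αQ/(ρcₚ) = 2.2×10⁻⁴ × 8.889×10⁸ / (1025 × 3940) ≈ 0.048423 m

about 48.4 mm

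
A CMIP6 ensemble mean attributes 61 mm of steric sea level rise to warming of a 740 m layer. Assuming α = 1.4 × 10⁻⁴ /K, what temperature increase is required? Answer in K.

ΔT = Δh/(αH) = 0.061 / (1.4×10⁻⁴ × 740) ≈ 0.5888 K

0.59 K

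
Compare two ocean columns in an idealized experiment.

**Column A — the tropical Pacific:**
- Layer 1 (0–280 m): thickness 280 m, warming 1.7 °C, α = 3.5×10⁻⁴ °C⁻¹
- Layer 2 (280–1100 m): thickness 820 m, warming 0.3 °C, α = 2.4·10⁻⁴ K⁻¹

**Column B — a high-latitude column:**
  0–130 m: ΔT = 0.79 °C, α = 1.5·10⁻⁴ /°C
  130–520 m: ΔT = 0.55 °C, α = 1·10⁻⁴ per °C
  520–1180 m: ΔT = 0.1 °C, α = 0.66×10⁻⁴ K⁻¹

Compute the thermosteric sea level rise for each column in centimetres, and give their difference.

Δh_A ≈ 23 cm, Δh_B ≈ 4.1 cm; difference ≈ 18 cm

A 280 × 1.7 × 3.5×10⁻⁴ = 0.16660 m
A 280–1100 m: 0.3 × 820 × 2.4×10⁻⁴ = 0.05904 m
A total: 0.22564 m
B 0–130 m: 0.79 × 1.5×10⁻⁴ × 130 = 0.015405 m
B 390 × 0.55 × 1×10⁻⁴ = 0.02145 m
B 520–1180 m: 660 × 0.1 × 0.66×10⁻⁴ = 0.004356 m
B total: 0.041211 m
Difference: 0.22564 − 0.041211 = 0.184429 m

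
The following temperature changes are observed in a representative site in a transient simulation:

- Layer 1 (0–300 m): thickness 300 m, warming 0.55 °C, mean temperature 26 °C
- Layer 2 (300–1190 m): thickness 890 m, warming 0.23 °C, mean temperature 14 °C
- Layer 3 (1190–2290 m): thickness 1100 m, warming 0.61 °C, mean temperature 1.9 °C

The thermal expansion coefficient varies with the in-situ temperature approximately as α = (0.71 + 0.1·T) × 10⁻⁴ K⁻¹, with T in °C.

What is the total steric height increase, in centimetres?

Layer 1: α = (0.71 + 0.1×26)×10⁻⁴ = 3.31×10⁻⁴ K⁻¹
Layer 2: α = (0.71 + 0.1×14)×10⁻⁴ = 2.11×10⁻⁴ K⁻¹
Layer 3: α = (0.71 + 0.1×1.9)×10⁻⁴ = 0.9×10⁻⁴ K⁻¹
0–300 m: 3.31×10⁻⁴ × 300 × 0.55 = 0.054615 m
Layer 2: 2.11×10⁻⁴ × 890 × 0.23 = 0.0431917 m
Layer 3: 1100 × 0.9×10⁻⁴ × 0.61 = 0.06039 m
Δh = 0.054615 + 0.0431917 + 0.06039 = 0.1581967 m ≈ 16 cm

16 cm of thermosteric rise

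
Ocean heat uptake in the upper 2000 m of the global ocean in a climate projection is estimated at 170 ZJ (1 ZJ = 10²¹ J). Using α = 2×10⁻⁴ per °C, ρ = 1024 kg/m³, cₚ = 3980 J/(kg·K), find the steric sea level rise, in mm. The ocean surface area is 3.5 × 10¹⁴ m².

Per unit area: Q = 170×10²¹ / (3.5×10¹⁴) ≈ 4.857×10⁸ J/m²
Δh = αQ/(ρcₚ) = 2×10⁻⁴ × 4.857×10⁸ / (1024 × 3980) ≈ 0.023835 m

Δh ≈ 23.8 mm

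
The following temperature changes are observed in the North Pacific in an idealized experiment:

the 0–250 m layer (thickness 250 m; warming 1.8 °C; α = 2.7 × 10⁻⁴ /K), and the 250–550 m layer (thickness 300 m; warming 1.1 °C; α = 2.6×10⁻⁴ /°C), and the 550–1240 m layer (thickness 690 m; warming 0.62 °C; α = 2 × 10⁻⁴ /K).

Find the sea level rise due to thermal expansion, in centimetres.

about 29 cm

2.7×10⁻⁴ × 1.8 × 250 = 0.12150 m
250–550 m: 2.6×10⁻⁴ × 300 × 1.1 = 0.08580 m
Layer 3: 690 × 0.62 × 2×10⁻⁴ = 0.08556 m
Δh = 0.12150 + 0.08580 + 0.08556 = 0.29286 m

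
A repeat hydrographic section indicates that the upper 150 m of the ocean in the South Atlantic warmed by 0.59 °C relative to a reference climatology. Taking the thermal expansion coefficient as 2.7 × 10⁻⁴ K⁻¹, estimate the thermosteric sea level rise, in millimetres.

Δh = αΔT·H = 2.7×10⁻⁴ × 0.59 × 150 = 0.023895 m

about 23.9 mm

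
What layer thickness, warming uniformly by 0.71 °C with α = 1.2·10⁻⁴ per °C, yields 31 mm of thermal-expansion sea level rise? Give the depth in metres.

H ≈ 364 m

H = Δh/(αΔT) = 0.031 / (1.2×10⁻⁴ × 0.71) ≈ 363.8 m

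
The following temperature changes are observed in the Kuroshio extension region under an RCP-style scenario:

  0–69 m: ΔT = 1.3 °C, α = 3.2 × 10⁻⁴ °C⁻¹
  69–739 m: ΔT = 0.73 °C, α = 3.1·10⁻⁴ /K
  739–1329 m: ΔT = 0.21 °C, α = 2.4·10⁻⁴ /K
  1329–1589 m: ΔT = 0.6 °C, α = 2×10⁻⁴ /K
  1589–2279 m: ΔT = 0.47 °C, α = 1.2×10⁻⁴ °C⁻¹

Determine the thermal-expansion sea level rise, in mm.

69 × 3.2×10⁻⁴ × 1.3 = 0.028704 m
69–739 m: 3.1×10⁻⁴ × 670 × 0.73 = 0.151621 m
Layer 3: 2.4×10⁻⁴ × 590 × 0.21 = 0.029736 m
Layer 4: 2×10⁻⁴ × 0.6 × 260 = 0.03120 m
1589–2279 m: 690 × 1.2×10⁻⁴ × 0.47 = 0.038916 m
Δh = 0.028704 + 0.151621 + 0.029736 + 0.03120 + 0.038916 = 0.280177 m

Δh ≈ 280 mm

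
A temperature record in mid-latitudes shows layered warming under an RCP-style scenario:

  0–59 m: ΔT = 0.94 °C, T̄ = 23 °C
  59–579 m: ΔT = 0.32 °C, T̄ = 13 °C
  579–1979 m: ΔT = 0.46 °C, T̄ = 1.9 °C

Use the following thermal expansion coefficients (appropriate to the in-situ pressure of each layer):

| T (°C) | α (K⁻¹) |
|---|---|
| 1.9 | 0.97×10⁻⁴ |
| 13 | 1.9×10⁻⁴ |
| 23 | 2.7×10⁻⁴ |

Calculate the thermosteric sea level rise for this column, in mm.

about 110 mm

Layer 1 at 23 °C → α = 2.7×10⁻⁴ K⁻¹
Layer 2 at 13 °C → α = 1.9×10⁻⁴ K⁻¹
Layer 3 at 1.9 °C → α = 0.97×10⁻⁴ K⁻¹
Layer 1: 59 × 0.94 × 2.7×10⁻⁴ = 0.0149742 m
520 × 1.9×10⁻⁴ × 0.32 = 0.031616 m
579–1979 m: 1400 × 0.46 × 0.97×10⁻⁴ = 0.062468 m
Δh = 0.0149742 + 0.031616 + 0.062468 = 0.1090582 m ≈ 110 mm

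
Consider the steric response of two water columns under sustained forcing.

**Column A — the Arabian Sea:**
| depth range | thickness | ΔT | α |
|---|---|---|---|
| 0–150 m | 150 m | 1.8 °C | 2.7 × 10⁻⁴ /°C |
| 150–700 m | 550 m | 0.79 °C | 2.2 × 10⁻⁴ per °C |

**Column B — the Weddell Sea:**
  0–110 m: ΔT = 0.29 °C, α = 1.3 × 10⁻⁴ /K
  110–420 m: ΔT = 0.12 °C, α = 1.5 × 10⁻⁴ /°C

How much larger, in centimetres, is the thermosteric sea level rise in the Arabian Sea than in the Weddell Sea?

16 cm larger

A Layer 1: 2.7×10⁻⁴ × 150 × 1.8 = 0.07290 m
A 150–700 m: 550 × 0.79 × 2.2×10⁻⁴ = 0.09559 m
A total: 0.16849 m
B Layer 1: 110 × 1.3×10⁻⁴ × 0.29 = 0.004147 m
B 110–420 m: 310 × 1.5×10⁻⁴ × 0.12 = 0.00558 m
B total: 0.009727 m
Difference: 0.16849 − 0.009727 = 0.158763 m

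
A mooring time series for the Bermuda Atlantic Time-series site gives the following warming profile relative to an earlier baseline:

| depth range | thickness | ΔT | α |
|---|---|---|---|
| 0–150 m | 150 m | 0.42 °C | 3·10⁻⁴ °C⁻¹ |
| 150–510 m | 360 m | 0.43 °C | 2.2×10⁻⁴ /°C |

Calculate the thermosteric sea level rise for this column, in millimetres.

Δh ≈ 53 mm

0–150 m: 150 × 0.42 × 3×10⁻⁴ = 0.01890 m
360 × 2.2×10⁻⁴ × 0.43 = 0.034056 m
Δh = 0.01890 + 0.034056 = 0.052956 m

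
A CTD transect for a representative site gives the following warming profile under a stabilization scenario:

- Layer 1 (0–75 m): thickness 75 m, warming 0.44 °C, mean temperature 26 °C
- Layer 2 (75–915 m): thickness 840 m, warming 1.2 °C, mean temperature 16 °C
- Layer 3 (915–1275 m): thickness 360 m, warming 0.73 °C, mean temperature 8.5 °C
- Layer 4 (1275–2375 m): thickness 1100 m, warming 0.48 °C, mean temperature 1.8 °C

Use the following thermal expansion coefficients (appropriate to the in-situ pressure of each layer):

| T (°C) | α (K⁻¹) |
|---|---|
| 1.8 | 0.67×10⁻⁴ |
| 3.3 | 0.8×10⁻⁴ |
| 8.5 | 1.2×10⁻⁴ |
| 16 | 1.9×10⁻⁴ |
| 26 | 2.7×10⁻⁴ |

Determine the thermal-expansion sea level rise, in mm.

Layer 1 at 26 °C → α = 2.7×10⁻⁴ K⁻¹
Layer 2 at 16 °C → α = 1.9×10⁻⁴ K⁻¹
Layer 3 at 8.5 °C → α = 1.2×10⁻⁴ K⁻¹
Layer 4 at 1.8 °C → α = 0.67×10⁻⁴ K⁻¹
0–75 m: 2.7×10⁻⁴ × 75 × 0.44 = 0.00891 m
Layer 2: 1.9×10⁻⁴ × 840 × 1.2 = 0.19152 m
915–1275 m: 1.2×10⁻⁴ × 360 × 0.73 = 0.031536 m
1100 × 0.48 × 0.67×10⁻⁴ = 0.035376 m
Δh = 0.00891 + 0.19152 + 0.031536 + 0.035376 = 0.267342 m

Δh = 267 mm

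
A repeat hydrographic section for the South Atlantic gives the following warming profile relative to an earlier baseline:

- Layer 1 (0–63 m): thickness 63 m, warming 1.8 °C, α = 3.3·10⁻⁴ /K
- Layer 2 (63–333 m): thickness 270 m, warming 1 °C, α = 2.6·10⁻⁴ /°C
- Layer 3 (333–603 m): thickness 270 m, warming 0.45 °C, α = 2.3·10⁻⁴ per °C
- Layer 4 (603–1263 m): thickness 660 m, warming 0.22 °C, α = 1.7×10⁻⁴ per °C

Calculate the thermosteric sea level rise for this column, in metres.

Layer 1: 63 × 3.3×10⁻⁴ × 1.8 = 0.037422 m
270 × 1 × 2.6×10⁻⁴ = 0.07020 m
0.45 × 270 × 2.3×10⁻⁴ = 0.027945 m
603–1263 m: 0.22 × 660 × 1.7×10⁻⁴ = 0.024684 m
Δh = 0.037422 + 0.07020 + 0.027945 + 0.024684 = 0.160251 m

0.160 m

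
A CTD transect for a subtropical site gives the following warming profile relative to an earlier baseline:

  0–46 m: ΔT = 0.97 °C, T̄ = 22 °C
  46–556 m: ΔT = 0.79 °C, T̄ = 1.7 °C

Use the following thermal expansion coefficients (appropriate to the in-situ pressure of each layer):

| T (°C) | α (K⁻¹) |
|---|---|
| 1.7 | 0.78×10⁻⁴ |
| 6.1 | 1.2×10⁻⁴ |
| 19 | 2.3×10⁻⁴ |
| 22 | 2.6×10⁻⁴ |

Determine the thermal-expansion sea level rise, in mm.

Δh = 43.0 mm

Layer 1 at 22 °C → α = 2.6×10⁻⁴ K⁻¹
Layer 2 at 1.7 °C → α = 0.78×10⁻⁴ K⁻¹
0.97 × 46 × 2.6×10⁻⁴ = 0.0116012 m
46–556 m: 510 × 0.78×10⁻⁴ × 0.79 = 0.0314262 m
Δh = 0.0116012 + 0.0314262 = 0.0430274 m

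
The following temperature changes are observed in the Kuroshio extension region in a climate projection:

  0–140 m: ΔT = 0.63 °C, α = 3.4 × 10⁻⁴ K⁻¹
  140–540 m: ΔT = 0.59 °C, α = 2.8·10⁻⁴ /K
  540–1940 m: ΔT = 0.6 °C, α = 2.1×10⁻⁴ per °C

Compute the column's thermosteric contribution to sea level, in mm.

140 × 3.4×10⁻⁴ × 0.63 = 0.029988 m
140–540 m: 0.59 × 400 × 2.8×10⁻⁴ = 0.06608 m
1400 × 0.6 × 2.1×10⁻⁴ = 0.17640 m
Δh = 0.029988 + 0.06608 + 0.17640 = 0.272468 m

Δh ≈ 272 mm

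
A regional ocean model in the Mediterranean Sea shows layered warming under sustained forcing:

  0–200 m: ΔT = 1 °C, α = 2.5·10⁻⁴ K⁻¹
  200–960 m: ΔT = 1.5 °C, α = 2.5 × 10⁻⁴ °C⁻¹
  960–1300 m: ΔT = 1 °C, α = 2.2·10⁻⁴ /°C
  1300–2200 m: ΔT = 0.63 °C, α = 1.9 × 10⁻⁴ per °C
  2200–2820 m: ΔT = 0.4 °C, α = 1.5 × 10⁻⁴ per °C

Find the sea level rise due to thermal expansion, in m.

2.5×10⁻⁴ × 200 × 1 = 0.05000 m
2.5×10⁻⁴ × 760 × 1.5 = 0.28500 m
2.2×10⁻⁴ × 340 × 1 = 0.07480 m
Layer 4: 900 × 1.9×10⁻⁴ × 0.63 = 0.10773 m
0.4 × 620 × 1.5×10⁻⁴ = 0.03720 m
Δh = 0.05000 + 0.28500 + 0.07480 + 0.10773 + 0.03720 = 0.55473 m

Δh = 0.55 m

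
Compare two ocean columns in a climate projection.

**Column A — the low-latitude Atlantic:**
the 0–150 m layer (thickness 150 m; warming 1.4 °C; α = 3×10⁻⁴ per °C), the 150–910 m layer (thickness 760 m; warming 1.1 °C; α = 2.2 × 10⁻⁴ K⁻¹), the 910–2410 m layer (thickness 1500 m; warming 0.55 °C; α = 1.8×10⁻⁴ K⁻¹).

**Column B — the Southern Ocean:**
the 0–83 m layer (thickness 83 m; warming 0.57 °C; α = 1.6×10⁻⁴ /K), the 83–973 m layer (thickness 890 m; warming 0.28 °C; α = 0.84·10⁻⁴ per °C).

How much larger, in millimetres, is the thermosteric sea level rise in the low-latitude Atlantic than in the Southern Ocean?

370 mm

A 0–150 m: 150 × 3×10⁻⁴ × 1.4 = 0.06300 m
A 1.1 × 2.2×10⁻⁴ × 760 = 0.18392 m
A 910–2410 m: 1500 × 1.8×10⁻⁴ × 0.55 = 0.14850 m
A total: 0.39542 m
B 1.6×10⁻⁴ × 0.57 × 83 = 0.0075696 m
B 83–973 m: 0.84×10⁻⁴ × 890 × 0.28 = 0.0209328 m
B total: 0.0285024 m
Difference: 0.39542 − 0.0285024 = 0.3669176 m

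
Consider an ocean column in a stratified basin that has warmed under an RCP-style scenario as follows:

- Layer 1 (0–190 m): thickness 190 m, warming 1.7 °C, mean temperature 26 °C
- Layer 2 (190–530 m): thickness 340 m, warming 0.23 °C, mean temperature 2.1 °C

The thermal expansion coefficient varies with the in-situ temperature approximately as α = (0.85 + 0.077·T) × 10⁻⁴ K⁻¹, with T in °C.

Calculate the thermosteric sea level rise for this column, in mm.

Layer 1: α = (0.85 + 0.077×26)×10⁻⁴ = 2.852×10⁻⁴ K⁻¹
Layer 2: α = (0.85 + 0.077×2.1)×10⁻⁴ = 1.0117×10⁻⁴ K⁻¹
0–190 m: 1.7 × 190 × 2.852×10⁻⁴ = 0.0921196 m
Layer 2: 340 × 1.0117×10⁻⁴ × 0.23 = 0.007911494 m
Δh = 0.0921196 + 0.007911494 = 0.100031094 m

Δh ≈ 100 mm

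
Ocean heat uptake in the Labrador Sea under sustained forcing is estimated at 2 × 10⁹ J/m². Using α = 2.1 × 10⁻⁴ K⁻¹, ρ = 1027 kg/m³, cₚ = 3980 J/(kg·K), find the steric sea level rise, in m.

Δh = αQ/(ρcₚ) = 2.1×10⁻⁴ × 2×10⁹ / (1027 × 3980) ≈ 0.10275 m

Δh = 0.10 m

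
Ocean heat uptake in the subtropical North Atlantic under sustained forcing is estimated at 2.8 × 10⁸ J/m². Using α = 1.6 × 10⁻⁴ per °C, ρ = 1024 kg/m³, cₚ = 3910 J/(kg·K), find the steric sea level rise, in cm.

Δh = αQ/(ρcₚ) = 1.6×10⁻⁴ × 2.8×10⁸ / (1024 × 3910) ≈ 0.011189 m

1.1 cm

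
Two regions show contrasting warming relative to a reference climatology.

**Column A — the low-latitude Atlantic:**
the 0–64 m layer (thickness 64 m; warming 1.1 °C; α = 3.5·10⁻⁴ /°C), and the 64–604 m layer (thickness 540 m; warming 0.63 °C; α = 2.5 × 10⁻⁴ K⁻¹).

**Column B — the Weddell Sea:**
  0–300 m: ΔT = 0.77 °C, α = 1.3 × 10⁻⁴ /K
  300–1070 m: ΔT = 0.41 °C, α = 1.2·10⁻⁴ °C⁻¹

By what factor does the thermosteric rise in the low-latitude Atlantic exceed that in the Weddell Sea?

A Layer 1: 64 × 3.5×10⁻⁴ × 1.1 = 0.02464 m
A 2.5×10⁻⁴ × 0.63 × 540 = 0.08505 m
A total: 0.10969 m
B 1.3×10⁻⁴ × 0.77 × 300 = 0.03003 m
B 300–1070 m: 1.2×10⁻⁴ × 0.41 × 770 = 0.037884 m
B total: 0.067914 m
Ratio: 0.10969 / 0.067914 ≈ 1.615

≈ 1.62×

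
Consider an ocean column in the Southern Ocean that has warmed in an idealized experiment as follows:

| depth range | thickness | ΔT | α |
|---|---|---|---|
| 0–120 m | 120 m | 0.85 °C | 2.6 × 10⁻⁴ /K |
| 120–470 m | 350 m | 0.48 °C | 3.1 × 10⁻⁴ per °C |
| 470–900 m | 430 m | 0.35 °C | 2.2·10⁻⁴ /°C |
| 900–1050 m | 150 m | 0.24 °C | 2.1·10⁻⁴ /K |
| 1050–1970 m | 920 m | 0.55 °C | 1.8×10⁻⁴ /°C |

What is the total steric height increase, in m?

Δh ≈ 0.210 m

120 × 0.85 × 2.6×10⁻⁴ = 0.02652 m
120–470 m: 350 × 0.48 × 3.1×10⁻⁴ = 0.05208 m
470–900 m: 2.2×10⁻⁴ × 0.35 × 430 = 0.03311 m
900–1050 m: 150 × 2.1×10⁻⁴ × 0.24 = 0.00756 m
Layer 5: 0.55 × 920 × 1.8×10⁻⁴ = 0.09108 m
Δh = 0.02652 + 0.05208 + 0.03311 + 0.00756 + 0.09108 = 0.21035 m ≈ 0.210 m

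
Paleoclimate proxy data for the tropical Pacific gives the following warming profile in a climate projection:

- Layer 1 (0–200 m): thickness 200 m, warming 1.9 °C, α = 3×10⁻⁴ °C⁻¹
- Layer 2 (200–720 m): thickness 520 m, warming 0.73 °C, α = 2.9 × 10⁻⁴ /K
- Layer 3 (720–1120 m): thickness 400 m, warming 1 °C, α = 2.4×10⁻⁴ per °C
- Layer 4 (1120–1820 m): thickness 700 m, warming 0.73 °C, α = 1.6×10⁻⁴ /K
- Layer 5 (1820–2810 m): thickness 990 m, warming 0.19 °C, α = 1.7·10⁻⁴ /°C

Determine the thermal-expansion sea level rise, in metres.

Layer 1: 1.9 × 3×10⁻⁴ × 200 = 0.11400 m
Layer 2: 0.73 × 520 × 2.9×10⁻⁴ = 0.110084 m
1 × 2.4×10⁻⁴ × 400 = 0.09600 m
0.73 × 700 × 1.6×10⁻⁴ = 0.08176 m
990 × 1.7×10⁻⁴ × 0.19 = 0.031977 m
Δh = 0.11400 + 0.110084 + 0.09600 + 0.08176 + 0.031977 = 0.433821 m

Δh ≈ 0.434 m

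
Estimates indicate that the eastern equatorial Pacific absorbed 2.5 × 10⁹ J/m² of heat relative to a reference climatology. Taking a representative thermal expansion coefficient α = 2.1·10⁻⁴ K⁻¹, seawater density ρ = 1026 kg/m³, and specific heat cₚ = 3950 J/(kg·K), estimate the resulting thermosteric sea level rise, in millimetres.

Δh = αQ/(ρcₚ) = 2.1×10⁻⁴ × 2.5×10⁹ / (1026 × 3950) ≈ 0.12954 m

Δh = 130 mm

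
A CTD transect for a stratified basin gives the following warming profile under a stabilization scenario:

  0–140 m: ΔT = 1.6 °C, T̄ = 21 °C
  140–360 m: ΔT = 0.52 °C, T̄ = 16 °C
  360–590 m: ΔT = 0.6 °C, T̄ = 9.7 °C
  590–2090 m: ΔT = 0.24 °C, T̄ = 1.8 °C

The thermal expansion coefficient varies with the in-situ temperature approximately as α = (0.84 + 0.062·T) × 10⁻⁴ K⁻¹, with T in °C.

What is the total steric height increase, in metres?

0.123 m

Layer 1: α = (0.84 + 0.062×21)×10⁻⁴ = 2.142×10⁻⁴ K⁻¹
Layer 2: α = (0.84 + 0.062×16)×10⁻⁴ = 1.832×10⁻⁴ K⁻¹
Layer 3: α = (0.84 + 0.062×9.7)×10⁻⁴ = 1.4414×10⁻⁴ K⁻¹
Layer 4: α = (0.84 + 0.062×1.8)×10⁻⁴ = 0.9516×10⁻⁴ K⁻¹
Layer 1: 140 × 2.142×10⁻⁴ × 1.6 = 0.0479808 m
140–360 m: 220 × 1.832×10⁻⁴ × 0.52 = 0.02095808 m
230 × 1.4414×10⁻⁴ × 0.6 = 0.01989132 m
Layer 4: 0.9516×10⁻⁴ × 0.24 × 1500 = 0.0342576 m
Δh = 0.0479808 + 0.02095808 + 0.01989132 + 0.0342576 = 0.1230878 m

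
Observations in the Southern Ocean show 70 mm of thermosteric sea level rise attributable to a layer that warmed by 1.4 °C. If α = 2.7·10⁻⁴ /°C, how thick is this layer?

H = Δh/(αΔT) = 0.07 / (2.7×10⁻⁴ × 1.4) ≈ 185.2 m

190 m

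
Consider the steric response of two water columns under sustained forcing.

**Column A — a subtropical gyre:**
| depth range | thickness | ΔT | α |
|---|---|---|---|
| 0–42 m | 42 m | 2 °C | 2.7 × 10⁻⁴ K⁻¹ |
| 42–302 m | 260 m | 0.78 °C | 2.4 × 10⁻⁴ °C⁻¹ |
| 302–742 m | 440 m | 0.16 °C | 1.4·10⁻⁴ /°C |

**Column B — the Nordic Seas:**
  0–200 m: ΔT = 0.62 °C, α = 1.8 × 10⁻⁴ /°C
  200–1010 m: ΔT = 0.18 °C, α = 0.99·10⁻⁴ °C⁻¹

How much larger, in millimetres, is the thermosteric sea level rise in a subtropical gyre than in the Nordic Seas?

A 2 × 42 × 2.7×10⁻⁴ = 0.02268 m
A 42–302 m: 260 × 0.78 × 2.4×10⁻⁴ = 0.048672 m
A 1.4×10⁻⁴ × 440 × 0.16 = 0.009856 m
A total: 0.081208 m
B 200 × 0.62 × 1.8×10⁻⁴ = 0.02232 m
B Layer 2: 810 × 0.99×10⁻⁴ × 0.18 = 0.0144342 m
B total: 0.0367542 m
Difference: 0.081208 − 0.0367542 = 0.0444538 m

44 mm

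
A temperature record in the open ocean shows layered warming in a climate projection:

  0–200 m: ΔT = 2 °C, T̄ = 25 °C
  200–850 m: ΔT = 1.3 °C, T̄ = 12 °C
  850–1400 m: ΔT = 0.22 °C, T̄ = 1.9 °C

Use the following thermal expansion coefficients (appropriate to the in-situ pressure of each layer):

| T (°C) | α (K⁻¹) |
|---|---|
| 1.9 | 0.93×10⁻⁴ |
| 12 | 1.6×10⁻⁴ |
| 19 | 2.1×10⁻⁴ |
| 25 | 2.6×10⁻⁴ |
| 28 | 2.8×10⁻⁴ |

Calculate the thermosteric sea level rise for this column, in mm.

Layer 1 at 25 °C → α = 2.6×10⁻⁴ K⁻¹
Layer 2 at 12 °C → α = 1.6×10⁻⁴ K⁻¹
Layer 3 at 1.9 °C → α = 0.93×10⁻⁴ K⁻¹
Layer 1: 2 × 200 × 2.6×10⁻⁴ = 0.10400 m
1.6×10⁻⁴ × 650 × 1.3 = 0.13520 m
Layer 3: 0.93×10⁻⁴ × 0.22 × 550 = 0.011253 m
Δh = 0.10400 + 0.13520 + 0.011253 = 0.250453 m ≈ 250 mm

250 mm of thermosteric rise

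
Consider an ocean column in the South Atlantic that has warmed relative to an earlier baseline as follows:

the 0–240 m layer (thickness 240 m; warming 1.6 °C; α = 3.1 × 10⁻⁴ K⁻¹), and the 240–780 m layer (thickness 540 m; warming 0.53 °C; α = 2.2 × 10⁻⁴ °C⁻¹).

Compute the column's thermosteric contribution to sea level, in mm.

1.6 × 3.1×10⁻⁴ × 240 = 0.11904 m
Layer 2: 0.53 × 2.2×10⁻⁴ × 540 = 0.062964 m
Δh = 0.11904 + 0.062964 = 0.182004 m ≈ 182 mm

about 182 mm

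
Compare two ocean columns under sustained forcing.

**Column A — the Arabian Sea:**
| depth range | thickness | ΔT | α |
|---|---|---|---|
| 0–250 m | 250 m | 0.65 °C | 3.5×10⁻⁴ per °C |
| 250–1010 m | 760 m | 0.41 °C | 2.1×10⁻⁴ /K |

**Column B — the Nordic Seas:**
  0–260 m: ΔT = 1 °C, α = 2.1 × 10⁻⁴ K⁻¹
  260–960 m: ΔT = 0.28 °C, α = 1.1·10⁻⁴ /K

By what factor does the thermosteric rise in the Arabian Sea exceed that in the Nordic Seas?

A 0–250 m: 250 × 3.5×10⁻⁴ × 0.65 = 0.056875 m
A 2.1×10⁻⁴ × 760 × 0.41 = 0.065436 m
A total: 0.122311 m
B Layer 1: 2.1×10⁻⁴ × 1 × 260 = 0.05460 m
B 260–960 m: 1.1×10⁻⁴ × 0.28 × 700 = 0.02156 m
B total: 0.07616 m
Ratio: 0.122311 / 0.07616 ≈ 1.606

1.6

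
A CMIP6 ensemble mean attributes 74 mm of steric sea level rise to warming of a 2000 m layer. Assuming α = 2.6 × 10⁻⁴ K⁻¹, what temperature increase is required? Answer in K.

about 0.142 K

ΔT = Δh/(αH) = 0.074 / (2.6×10⁻⁴ × 2000) ≈ 0.1423 K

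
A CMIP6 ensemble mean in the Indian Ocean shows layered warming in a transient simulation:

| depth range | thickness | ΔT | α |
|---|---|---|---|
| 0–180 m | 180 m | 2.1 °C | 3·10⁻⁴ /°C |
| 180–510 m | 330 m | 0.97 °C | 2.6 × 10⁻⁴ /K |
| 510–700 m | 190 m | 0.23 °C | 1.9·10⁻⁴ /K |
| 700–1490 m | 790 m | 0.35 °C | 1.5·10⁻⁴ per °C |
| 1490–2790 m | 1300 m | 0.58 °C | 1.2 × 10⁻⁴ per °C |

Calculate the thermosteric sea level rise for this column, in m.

0.34 m

0–180 m: 2.1 × 180 × 3×10⁻⁴ = 0.11340 m
180–510 m: 0.97 × 2.6×10⁻⁴ × 330 = 0.083226 m
1.9×10⁻⁴ × 190 × 0.23 = 0.008303 m
700–1490 m: 790 × 0.35 × 1.5×10⁻⁴ = 0.041475 m
1490–2790 m: 1.2×10⁻⁴ × 0.58 × 1300 = 0.09048 m
Δh = 0.11340 + 0.083226 + 0.008303 + 0.041475 + 0.09048 = 0.336884 m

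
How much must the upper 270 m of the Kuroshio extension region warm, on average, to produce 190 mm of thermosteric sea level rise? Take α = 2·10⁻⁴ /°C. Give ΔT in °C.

ΔT ≈ 3.5 °C

ΔT = Δh/(αH) = 0.19 / (2×10⁻⁴ × 270) ≈ 3.519 °C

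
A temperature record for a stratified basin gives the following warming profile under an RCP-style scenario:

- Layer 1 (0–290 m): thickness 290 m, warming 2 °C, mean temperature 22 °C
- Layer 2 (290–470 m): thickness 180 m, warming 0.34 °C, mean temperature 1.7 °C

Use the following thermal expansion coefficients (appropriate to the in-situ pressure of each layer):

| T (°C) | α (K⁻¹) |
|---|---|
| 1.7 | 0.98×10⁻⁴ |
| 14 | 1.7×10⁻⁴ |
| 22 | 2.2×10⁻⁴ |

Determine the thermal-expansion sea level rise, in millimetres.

Δh ≈ 130 mm

Layer 1 at 22 °C → α = 2.2×10⁻⁴ K⁻¹
Layer 2 at 1.7 °C → α = 0.98×10⁻⁴ K⁻¹
2.2×10⁻⁴ × 290 × 2 = 0.12760 m
290–470 m: 180 × 0.34 × 0.98×10⁻⁴ = 0.0059976 m
Δh = 0.12760 + 0.0059976 = 0.1335976 m ≈ 130 mm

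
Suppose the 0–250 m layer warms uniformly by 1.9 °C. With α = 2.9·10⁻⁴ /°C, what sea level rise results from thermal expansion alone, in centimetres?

Δh = αΔT·H = 2.9×10⁻⁴ × 1.9 × 250 = 0.13775 m

Δh = 14 cm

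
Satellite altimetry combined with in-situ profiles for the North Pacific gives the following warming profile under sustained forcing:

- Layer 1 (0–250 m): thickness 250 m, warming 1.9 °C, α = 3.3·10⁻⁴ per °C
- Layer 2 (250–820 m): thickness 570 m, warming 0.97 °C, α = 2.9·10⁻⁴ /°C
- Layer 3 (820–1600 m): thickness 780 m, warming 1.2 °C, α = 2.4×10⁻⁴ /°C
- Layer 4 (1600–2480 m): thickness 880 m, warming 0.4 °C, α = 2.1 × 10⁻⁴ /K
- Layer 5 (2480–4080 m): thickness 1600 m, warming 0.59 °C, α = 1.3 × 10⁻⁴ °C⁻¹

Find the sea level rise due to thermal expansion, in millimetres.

0–250 m: 1.9 × 250 × 3.3×10⁻⁴ = 0.15675 m
2.9×10⁻⁴ × 570 × 0.97 = 0.160341 m
Layer 3: 2.4×10⁻⁴ × 1.2 × 780 = 0.22464 m
880 × 2.1×10⁻⁴ × 0.4 = 0.07392 m
1.3×10⁻⁴ × 0.59 × 1600 = 0.12272 m
Δh = 0.15675 + 0.160341 + 0.22464 + 0.07392 + 0.12272 = 0.738371 m

Δh = 740 mm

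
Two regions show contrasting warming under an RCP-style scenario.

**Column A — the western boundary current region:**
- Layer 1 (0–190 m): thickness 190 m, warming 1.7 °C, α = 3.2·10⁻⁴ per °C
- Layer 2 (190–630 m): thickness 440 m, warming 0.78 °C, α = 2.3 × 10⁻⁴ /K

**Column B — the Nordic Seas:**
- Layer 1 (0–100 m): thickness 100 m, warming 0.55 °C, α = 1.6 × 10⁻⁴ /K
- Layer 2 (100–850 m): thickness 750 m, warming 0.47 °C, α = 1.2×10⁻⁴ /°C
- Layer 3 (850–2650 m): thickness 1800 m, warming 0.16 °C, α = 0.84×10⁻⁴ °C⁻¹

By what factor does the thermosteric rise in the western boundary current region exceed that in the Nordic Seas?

≈ 2.4×

A 0–190 m: 3.2×10⁻⁴ × 1.7 × 190 = 0.10336 m
A 190–630 m: 440 × 2.3×10⁻⁴ × 0.78 = 0.078936 m
A total: 0.182296 m
B 0–100 m: 1.6×10⁻⁴ × 0.55 × 100 = 0.00880 m
B 1.2×10⁻⁴ × 750 × 0.47 = 0.04230 m
B 850–2650 m: 0.84×10⁻⁴ × 0.16 × 1800 = 0.024192 m
B total: 0.075292 m
Ratio: 0.182296 / 0.075292 ≈ 2.421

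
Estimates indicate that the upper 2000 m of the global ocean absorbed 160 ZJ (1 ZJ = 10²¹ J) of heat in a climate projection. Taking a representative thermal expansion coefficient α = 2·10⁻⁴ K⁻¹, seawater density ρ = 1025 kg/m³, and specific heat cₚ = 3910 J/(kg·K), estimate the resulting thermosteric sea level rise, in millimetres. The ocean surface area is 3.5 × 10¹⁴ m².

Per unit area: Q = 160×10²¹ / (3.5×10¹⁴) ≈ 4.571×10⁸ J/m²
Δh = αQ/(ρcₚ) = 2×10⁻⁴ × 4.571×10⁸ / (1025 × 3910) ≈ 0.022811 m

about 23 mm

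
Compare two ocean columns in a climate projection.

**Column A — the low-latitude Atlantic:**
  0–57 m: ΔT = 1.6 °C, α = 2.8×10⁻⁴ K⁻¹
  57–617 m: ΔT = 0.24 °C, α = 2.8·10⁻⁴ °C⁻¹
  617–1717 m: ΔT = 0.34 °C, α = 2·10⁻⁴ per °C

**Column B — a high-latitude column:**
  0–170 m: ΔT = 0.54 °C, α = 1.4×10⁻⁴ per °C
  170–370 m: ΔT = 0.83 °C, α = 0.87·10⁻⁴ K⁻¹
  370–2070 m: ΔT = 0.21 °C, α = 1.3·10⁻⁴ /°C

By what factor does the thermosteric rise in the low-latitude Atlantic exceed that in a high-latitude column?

1.9

A 57 × 1.6 × 2.8×10⁻⁴ = 0.025536 m
A Layer 2: 560 × 2.8×10⁻⁴ × 0.24 = 0.037632 m
A 2×10⁻⁴ × 1100 × 0.34 = 0.07480 m
A total: 0.137968 m
B Layer 1: 1.4×10⁻⁴ × 0.54 × 170 = 0.012852 m
B Layer 2: 0.87×10⁻⁴ × 0.83 × 200 = 0.014442 m
B 370–2070 m: 1.3×10⁻⁴ × 1700 × 0.21 = 0.04641 m
B total: 0.073704 m
Ratio: 0.137968 / 0.073704 ≈ 1.872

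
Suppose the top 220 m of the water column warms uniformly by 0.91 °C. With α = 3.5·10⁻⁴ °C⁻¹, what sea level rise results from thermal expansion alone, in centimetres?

Δh = αΔT·H = 3.5×10⁻⁴ × 0.91 × 220 = 0.07007 m

7.01 cm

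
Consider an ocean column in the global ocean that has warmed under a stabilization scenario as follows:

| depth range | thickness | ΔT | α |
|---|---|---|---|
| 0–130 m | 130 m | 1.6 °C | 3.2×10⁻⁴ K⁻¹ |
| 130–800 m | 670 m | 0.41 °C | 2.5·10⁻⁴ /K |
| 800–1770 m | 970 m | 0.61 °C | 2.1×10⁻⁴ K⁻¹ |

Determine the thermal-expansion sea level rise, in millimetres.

259 mm of thermosteric rise

0–130 m: 3.2×10⁻⁴ × 130 × 1.6 = 0.06656 m
670 × 2.5×10⁻⁴ × 0.41 = 0.068675 m
Layer 3: 2.1×10⁻⁴ × 970 × 0.61 = 0.124257 m
Δh = 0.06656 + 0.068675 + 0.124257 = 0.259492 m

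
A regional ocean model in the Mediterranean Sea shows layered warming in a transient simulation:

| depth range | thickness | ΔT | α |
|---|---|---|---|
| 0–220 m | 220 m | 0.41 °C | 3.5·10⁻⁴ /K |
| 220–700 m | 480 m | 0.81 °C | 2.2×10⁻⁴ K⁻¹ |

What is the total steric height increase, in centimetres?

Layer 1: 3.5×10⁻⁴ × 0.41 × 220 = 0.03157 m
220–700 m: 480 × 2.2×10⁻⁴ × 0.81 = 0.085536 m
Δh = 0.03157 + 0.085536 = 0.117106 m ≈ 12 cm

about 12 cm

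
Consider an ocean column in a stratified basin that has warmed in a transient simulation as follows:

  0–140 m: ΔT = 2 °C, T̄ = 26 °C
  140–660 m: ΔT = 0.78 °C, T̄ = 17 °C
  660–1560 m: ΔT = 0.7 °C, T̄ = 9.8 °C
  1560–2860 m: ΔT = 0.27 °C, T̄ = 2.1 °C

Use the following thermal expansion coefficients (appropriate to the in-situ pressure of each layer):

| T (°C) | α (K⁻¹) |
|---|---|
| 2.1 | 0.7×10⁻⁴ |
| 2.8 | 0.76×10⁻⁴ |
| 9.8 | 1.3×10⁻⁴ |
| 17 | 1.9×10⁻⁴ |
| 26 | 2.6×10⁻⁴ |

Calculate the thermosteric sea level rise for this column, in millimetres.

Δh ≈ 260 mm

Layer 1 at 26 °C → α = 2.6×10⁻⁴ K⁻¹
Layer 2 at 17 °C → α = 1.9×10⁻⁴ K⁻¹
Layer 3 at 9.8 °C → α = 1.3×10⁻⁴ K⁻¹
Layer 4 at 2.1 °C → α = 0.7×10⁻⁴ K⁻¹
0–140 m: 2 × 140 × 2.6×10⁻⁴ = 0.07280 m
0.78 × 1.9×10⁻⁴ × 520 = 0.077064 m
0.7 × 1.3×10⁻⁴ × 900 = 0.08190 m
Layer 4: 1300 × 0.27 × 0.7×10⁻⁴ = 0.02457 m
Δh = 0.07280 + 0.077064 + 0.08190 + 0.02457 = 0.256334 m ≈ 260 mm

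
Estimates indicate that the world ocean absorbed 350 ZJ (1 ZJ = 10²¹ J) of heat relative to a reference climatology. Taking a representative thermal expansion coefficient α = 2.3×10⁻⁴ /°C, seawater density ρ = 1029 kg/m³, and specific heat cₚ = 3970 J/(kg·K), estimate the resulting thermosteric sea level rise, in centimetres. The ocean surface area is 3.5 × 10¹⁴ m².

about 5.63 cm

Per unit area: Q = 350×10²¹ / (3.5×10¹⁴) = 1×10⁹ J/m²
Δh = αQ/(ρcₚ) = 2.3×10⁻⁴ × 1×10⁹ / (1029 × 3970) ≈ 0.056302 m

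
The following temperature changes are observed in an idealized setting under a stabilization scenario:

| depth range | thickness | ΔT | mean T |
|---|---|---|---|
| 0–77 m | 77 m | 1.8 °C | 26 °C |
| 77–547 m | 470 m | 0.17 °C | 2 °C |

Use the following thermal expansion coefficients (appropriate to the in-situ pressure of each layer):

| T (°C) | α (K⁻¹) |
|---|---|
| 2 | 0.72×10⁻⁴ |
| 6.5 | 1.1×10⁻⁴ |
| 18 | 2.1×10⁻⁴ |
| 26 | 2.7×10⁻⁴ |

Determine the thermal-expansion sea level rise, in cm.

Layer 1 at 26 °C → α = 2.7×10⁻⁴ K⁻¹
Layer 2 at 2 °C → α = 0.72×10⁻⁴ K⁻¹
Layer 1: 77 × 1.8 × 2.7×10⁻⁴ = 0.037422 m
470 × 0.72×10⁻⁴ × 0.17 = 0.0057528 m
Δh = 0.037422 + 0.0057528 = 0.0431748 m

Δh ≈ 4.32 cm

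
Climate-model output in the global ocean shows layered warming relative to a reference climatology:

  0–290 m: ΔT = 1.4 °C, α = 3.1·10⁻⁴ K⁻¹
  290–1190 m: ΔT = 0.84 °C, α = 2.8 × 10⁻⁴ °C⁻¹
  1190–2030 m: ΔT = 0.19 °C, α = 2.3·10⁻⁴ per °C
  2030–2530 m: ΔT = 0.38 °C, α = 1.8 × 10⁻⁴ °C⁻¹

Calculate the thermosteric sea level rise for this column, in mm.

Layer 1: 1.4 × 290 × 3.1×10⁻⁴ = 0.12586 m
Layer 2: 2.8×10⁻⁴ × 0.84 × 900 = 0.21168 m
840 × 2.3×10⁻⁴ × 0.19 = 0.036708 m
1.8×10⁻⁴ × 500 × 0.38 = 0.03420 m
Δh = 0.12586 + 0.21168 + 0.036708 + 0.03420 = 0.408448 m

408 mm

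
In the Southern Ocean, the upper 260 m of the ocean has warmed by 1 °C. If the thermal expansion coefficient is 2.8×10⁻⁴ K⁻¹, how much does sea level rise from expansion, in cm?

Δh = αΔT·H = 2.8×10⁻⁴ × 1 × 260 = 0.07280 m

Δh ≈ 7.3 cm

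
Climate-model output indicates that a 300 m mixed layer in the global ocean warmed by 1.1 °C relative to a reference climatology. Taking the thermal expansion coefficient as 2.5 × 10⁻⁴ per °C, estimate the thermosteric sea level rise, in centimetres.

Δh = 8.25 cm

Δh = αΔT·H = 2.5×10⁻⁴ × 1.1 × 300 = 0.08250 m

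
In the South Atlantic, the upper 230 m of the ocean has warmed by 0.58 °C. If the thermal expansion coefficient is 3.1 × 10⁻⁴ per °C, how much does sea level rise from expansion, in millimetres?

41.4 mm of thermosteric rise

Δh = αΔT·H = 3.1×10⁻⁴ × 0.58 × 230 = 0.041354 m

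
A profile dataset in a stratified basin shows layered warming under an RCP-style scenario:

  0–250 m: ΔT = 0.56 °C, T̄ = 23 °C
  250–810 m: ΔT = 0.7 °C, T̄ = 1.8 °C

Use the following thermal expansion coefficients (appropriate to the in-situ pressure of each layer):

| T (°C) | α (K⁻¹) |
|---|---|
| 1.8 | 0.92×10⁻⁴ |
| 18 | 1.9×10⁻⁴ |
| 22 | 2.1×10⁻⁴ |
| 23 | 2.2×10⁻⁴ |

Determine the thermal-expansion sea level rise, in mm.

Δh ≈ 66.9 mm

Layer 1 at 23 °C → α = 2.2×10⁻⁴ K⁻¹
Layer 2 at 1.8 °C → α = 0.92×10⁻⁴ K⁻¹
Layer 1: 250 × 2.2×10⁻⁴ × 0.56 = 0.03080 m
0.92×10⁻⁴ × 0.7 × 560 = 0.036064 m
Δh = 0.03080 + 0.036064 = 0.066864 m ≈ 66.9 mm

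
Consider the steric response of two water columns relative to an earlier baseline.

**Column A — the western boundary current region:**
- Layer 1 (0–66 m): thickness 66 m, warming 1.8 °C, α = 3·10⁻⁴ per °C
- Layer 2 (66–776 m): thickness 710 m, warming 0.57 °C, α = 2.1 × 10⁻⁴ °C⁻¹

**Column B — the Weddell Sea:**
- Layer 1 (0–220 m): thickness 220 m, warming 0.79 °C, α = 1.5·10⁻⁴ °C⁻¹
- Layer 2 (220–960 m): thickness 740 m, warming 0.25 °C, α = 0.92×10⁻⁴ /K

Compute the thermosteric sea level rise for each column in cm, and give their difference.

A Layer 1: 3×10⁻⁴ × 66 × 1.8 = 0.03564 m
A 2.1×10⁻⁴ × 710 × 0.57 = 0.084987 m
A total: 0.120627 m
B 0–220 m: 0.79 × 1.5×10⁻⁴ × 220 = 0.02607 m
B Layer 2: 740 × 0.25 × 0.92×10⁻⁴ = 0.01702 m
B total: 0.04309 m
Difference: 0.120627 − 0.04309 = 0.077537 m

Δh_A ≈ 12.1 cm, Δh_B ≈ 4.31 cm; difference ≈ 7.75 cm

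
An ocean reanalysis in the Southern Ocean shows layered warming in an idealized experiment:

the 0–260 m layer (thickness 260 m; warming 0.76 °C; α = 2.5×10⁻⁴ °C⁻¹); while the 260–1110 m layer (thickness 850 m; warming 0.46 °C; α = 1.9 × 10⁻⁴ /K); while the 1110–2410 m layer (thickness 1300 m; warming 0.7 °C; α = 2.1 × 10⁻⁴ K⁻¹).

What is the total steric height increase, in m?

Δh = 0.31 m

260 × 2.5×10⁻⁴ × 0.76 = 0.04940 m
260–1110 m: 1.9×10⁻⁴ × 850 × 0.46 = 0.07429 m
0.7 × 2.1×10⁻⁴ × 1300 = 0.19110 m
Δh = 0.04940 + 0.07429 + 0.19110 = 0.31479 m ≈ 0.31 m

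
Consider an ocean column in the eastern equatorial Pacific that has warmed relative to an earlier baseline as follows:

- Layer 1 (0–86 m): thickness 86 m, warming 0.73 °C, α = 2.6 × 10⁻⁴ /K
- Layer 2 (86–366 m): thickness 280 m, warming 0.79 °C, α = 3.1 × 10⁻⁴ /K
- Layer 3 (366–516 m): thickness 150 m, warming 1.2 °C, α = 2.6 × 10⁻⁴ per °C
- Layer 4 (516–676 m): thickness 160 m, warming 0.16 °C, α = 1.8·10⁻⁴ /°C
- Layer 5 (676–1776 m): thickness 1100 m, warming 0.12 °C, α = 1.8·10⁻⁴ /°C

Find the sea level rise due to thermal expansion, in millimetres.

Δh = 160 mm

Layer 1: 2.6×10⁻⁴ × 86 × 0.73 = 0.0163228 m
86–366 m: 280 × 3.1×10⁻⁴ × 0.79 = 0.068572 m
2.6×10⁻⁴ × 1.2 × 150 = 0.04680 m
Layer 4: 1.8×10⁻⁴ × 160 × 0.16 = 0.004608 m
Layer 5: 1.8×10⁻⁴ × 0.12 × 1100 = 0.02376 m
Δh = 0.0163228 + 0.068572 + 0.04680 + 0.004608 + 0.02376 = 0.1600628 m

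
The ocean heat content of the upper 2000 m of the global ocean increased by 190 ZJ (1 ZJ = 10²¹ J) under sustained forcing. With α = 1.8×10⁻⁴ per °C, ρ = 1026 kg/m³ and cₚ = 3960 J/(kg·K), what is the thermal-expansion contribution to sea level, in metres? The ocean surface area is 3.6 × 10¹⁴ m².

Per unit area: Q = 190×10²¹ / (3.6×10¹⁴) ≈ 5.278×10⁸ J/m²
Δh = αQ/(ρcₚ) = 1.8×10⁻⁴ × 5.278×10⁸ / (1026 × 3960) ≈ 0.023383 m

0.023 m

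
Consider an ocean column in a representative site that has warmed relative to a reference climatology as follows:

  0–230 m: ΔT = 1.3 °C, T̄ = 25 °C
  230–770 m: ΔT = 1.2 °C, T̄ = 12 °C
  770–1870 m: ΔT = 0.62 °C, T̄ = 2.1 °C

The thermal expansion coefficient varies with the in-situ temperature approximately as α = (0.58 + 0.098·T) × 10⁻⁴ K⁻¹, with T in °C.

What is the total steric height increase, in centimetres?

Layer 1: α = (0.58 + 0.098×25)×10⁻⁴ = 3.03×10⁻⁴ K⁻¹
Layer 2: α = (0.58 + 0.098×12)×10⁻⁴ = 1.756×10⁻⁴ K⁻¹
Layer 3: α = (0.58 + 0.098×2.1)×10⁻⁴ = 0.7858×10⁻⁴ K⁻¹
Layer 1: 230 × 3.03×10⁻⁴ × 1.3 = 0.090597 m
Layer 2: 1.756×10⁻⁴ × 1.2 × 540 = 0.1137888 m
Layer 3: 1100 × 0.7858×10⁻⁴ × 0.62 = 0.05359156 m
Δh = 0.090597 + 0.1137888 + 0.05359156 = 0.25797736 m ≈ 25.8 cm

Δh = 25.8 cm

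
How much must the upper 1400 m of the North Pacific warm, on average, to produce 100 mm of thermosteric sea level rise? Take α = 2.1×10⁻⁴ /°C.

ΔT = Δh/(αH) = 0.1 / (2.1×10⁻⁴ × 1400) ≈ 0.3401 °C

about 0.340 °C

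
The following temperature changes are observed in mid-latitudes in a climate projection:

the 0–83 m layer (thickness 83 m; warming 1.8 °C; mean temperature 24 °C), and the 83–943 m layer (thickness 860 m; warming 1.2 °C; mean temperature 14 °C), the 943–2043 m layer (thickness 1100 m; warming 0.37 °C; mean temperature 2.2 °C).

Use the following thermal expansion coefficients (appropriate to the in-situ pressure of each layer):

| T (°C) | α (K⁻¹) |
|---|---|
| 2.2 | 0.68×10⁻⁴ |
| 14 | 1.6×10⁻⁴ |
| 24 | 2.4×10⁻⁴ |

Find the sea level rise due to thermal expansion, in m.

about 0.229 m

Layer 1 at 24 °C → α = 2.4×10⁻⁴ K⁻¹
Layer 2 at 14 °C → α = 1.6×10⁻⁴ K⁻¹
Layer 3 at 2.2 °C → α = 0.68×10⁻⁴ K⁻¹
2.4×10⁻⁴ × 1.8 × 83 = 0.035856 m
1.6×10⁻⁴ × 1.2 × 860 = 0.16512 m
943–2043 m: 0.68×10⁻⁴ × 0.37 × 1100 = 0.027676 m
Δh = 0.035856 + 0.16512 + 0.027676 = 0.228652 m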